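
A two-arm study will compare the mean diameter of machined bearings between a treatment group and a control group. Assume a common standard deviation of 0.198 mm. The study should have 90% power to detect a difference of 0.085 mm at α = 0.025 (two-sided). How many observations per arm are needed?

135 per group

For two equal groups, n per group = 2·((z_{α/2} + z_β)·σ/δ)².
z_{α/2} = 2.241; z_β = 1.282 (power 90%).
n = 2 × (3.523 × 0.198 / 0.085)² = 2 × 67.35 = 134.70
Round up: n = 135 per group.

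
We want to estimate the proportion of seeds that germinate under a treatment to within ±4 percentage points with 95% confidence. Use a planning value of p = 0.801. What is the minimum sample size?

For a proportion with margin E = 0.04 at 95% confidence, z = 1.960.
n = p̂(1−p̂)(z/E)² = 0.801 × 0.199 × (1.960/0.04)² = 382.72
Round up: n = 383.

383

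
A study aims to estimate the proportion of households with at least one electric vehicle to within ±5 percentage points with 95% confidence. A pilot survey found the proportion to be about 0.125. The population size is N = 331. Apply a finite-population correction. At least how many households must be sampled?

For a proportion with margin E = 0.05 at 95% confidence, z = 1.960.
n = p̂(1−p̂)(z/E)² = 0.125 × 0.875 × (1.960/0.05)² = 168.07 — call this n₀.
Finite-population correction with N = 331: n = n₀ / (1 + (n₀−1)/N) = 168.07 / 1.505 = 111.67
Round up: n = 112.

n = 112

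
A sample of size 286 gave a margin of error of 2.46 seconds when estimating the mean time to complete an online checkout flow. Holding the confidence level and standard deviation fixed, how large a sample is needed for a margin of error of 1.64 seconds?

Margin of error scales as 1/√n, so n₂ = n₁·(E₁/E₂)².
n₂ = 286 × (2.46/1.64)² = 286 × 2.25 = 643.50
Round up: n₂ = 644.

644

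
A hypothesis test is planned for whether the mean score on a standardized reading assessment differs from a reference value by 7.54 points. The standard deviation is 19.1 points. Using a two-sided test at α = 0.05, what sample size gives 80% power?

51

For a one-sample z-test, n = ((z_{α/2} + z_β)·σ/δ)².
z_{α/2} = 1.960 (two-sided α = 0.05); z_β = 0.842 (power 80% → β = 0.2).
n = (2.802 × 19.1 / 7.54)² = 50.38
Round up: n = 51.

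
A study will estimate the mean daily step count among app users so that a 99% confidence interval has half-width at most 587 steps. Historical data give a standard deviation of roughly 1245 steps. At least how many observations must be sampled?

30

For a mean, the margin of error is E = z·σ/√n, so n = (zσ/E)².
At 99% confidence, z = 2.576.
n = (2.576 × 1245 / 587)² = 29.85
Round up: n = 30.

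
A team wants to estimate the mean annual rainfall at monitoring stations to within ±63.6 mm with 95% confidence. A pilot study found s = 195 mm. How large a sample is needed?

For a mean, the margin of error is E = z·σ/√n, so n = (zσ/E)².
At 95% confidence, z = 1.960.
n = (1.960 × 195 / 63.6)² = 36.11
Round up: n = 37.

n = 37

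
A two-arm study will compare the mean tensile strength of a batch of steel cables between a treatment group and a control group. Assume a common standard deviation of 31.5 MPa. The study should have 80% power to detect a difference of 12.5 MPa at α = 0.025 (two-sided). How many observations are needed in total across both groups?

242 total

For two equal groups, n per group = 2·((z_{α/2} + z_β)·σ/δ)².
z_{α/2} = 2.241; z_β = 0.842 (power 80%).
n = 2 × (3.083 × 31.5 / 12.5)² = 2 × 60.36 = 120.72
Round up: n = 121 per group.
Total across both groups: 2 × 121 = 242.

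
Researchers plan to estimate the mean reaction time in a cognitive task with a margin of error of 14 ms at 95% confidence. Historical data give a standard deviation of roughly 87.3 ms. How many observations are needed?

For a mean, the margin of error is E = z·σ/√n, so n = (zσ/E)².
At 95% confidence, z = 1.960.
n = (1.960 × 87.3 / 14)² = 149.38
Round up: n = 150.

150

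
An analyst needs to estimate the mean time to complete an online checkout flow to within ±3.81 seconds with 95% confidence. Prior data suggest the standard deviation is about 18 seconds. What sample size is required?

n = 86

For a mean, the margin of error is E = z·σ/√n, so n = (zσ/E)².
At 95% confidence, z = 1.960.
n = (1.960 × 18 / 3.81)² = 85.74
Round up: n = 86.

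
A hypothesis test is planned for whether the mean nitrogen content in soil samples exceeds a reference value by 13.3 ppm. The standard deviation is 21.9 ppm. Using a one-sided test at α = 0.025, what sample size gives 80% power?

22

For a one-sample z-test, n = ((z_α + z_β)·σ/δ)².
z_α = 1.960 (one-sided α = 0.025); z_β = 0.842 (power 80% → β = 0.2).
n = (2.802 × 21.9 / 13.3)² = 21.29
Round up: n = 22.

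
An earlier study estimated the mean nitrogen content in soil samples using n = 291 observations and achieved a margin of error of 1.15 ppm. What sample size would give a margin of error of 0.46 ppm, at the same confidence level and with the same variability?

Margin of error scales as 1/√n, so n₂ = n₁·(E₁/E₂)².
n₂ = 291 × (1.15/0.46)² = 291 × 6.25 = 1818.75
Round up: n₂ = 1819.

n = 1819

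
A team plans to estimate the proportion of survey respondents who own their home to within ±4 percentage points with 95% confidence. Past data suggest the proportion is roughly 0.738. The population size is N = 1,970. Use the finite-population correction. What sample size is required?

376

For a proportion with margin E = 0.04 at 95% confidence, z = 1.960.
n = p̂(1−p̂)(z/E)² = 0.738 × 0.262 × (1.960/0.04)² = 464.25 — call this n₀.
Finite-population correction with N = 1,970: n = n₀ / (1 + (n₀−1)/N) = 464.25 / 1.235 = 375.91
Round up: n = 376.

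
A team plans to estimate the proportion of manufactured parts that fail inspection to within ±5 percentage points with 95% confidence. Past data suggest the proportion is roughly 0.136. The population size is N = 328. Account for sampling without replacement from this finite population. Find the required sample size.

For a proportion with margin E = 0.05 at 95% confidence, z = 1.960.
n = p̂(1−p̂)(z/E)² = 0.136 × 0.864 × (1.960/0.05)² = 180.56 — call this n₀.
Finite-population correction with N = 328: n = n₀ / (1 + (n₀−1)/N) = 180.56 / 1.547 = 116.72
Round up: n = 117.

117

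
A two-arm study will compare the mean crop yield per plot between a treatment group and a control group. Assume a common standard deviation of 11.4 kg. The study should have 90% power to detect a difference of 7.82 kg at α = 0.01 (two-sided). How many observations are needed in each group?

For two equal groups, n per group = 2·((z_{α/2} + z_β)·σ/δ)².
z_{α/2} = 2.576; z_β = 1.282 (power 90%).
n = 2 × (3.858 × 11.4 / 7.82)² = 2 × 31.63 = 63.26
Round up: n = 64 per group.

64 per group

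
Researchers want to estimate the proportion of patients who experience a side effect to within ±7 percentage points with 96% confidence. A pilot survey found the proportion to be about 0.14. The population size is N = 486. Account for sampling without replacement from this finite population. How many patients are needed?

For a proportion with margin E = 0.07 at 96% confidence, z = 2.054.
n = p̂(1−p̂)(z/E)² = 0.14 × 0.86 × (2.054/0.07)² = 103.66 — call this n₀.
Finite-population correction with N = 486: n = n₀ / (1 + (n₀−1)/N) = 103.66 / 1.211 = 85.60
Round up: n = 86.

86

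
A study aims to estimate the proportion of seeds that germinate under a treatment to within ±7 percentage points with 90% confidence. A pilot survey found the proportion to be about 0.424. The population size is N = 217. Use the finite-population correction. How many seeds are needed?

84

For a proportion with margin E = 0.07 at 90% confidence, z = 1.645.
n = p̂(1−p̂)(z/E)² = 0.424 × 0.576 × (1.645/0.07)² = 134.87 — call this n₀.
Finite-population correction with N = 217: n = n₀ / (1 + (n₀−1)/N) = 134.87 / 1.617 = 83.41
Round up: n = 84.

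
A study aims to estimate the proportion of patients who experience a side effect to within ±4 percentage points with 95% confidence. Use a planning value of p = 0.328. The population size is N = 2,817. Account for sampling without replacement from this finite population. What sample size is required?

For a proportion with margin E = 0.04 at 95% confidence, z = 1.960.
n = p̂(1−p̂)(z/E)² = 0.328 × 0.672 × (1.960/0.04)² = 529.22 — call this n₀.
Finite-population correction with N = 2,817: n = n₀ / (1 + (n₀−1)/N) = 529.22 / 1.188 = 445.47
Round up: n = 446.

446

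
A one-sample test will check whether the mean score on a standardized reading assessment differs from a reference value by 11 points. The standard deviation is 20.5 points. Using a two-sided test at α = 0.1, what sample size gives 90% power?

For a one-sample z-test, n = ((z_{α/2} + z_β)·σ/δ)².
z_{α/2} = 1.645 (two-sided α = 0.1); z_β = 1.282 (power 90% → β = 0.1).
n = (2.927 × 20.5 / 11)² = 29.76
Round up: n = 30.

30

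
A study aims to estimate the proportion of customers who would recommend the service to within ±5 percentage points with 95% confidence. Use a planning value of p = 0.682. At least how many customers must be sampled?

For a proportion with margin E = 0.05 at 95% confidence, z = 1.960.
n = p̂(1−p̂)(z/E)² = 0.682 × 0.318 × (1.960/0.05)² = 333.26
Round up: n = 334.

334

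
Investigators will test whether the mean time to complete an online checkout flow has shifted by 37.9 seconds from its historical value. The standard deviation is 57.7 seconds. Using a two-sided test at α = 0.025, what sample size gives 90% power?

29

For a one-sample z-test, n = ((z_{α/2} + z_β)·σ/δ)².
z_{α/2} = 2.241 (two-sided α = 0.025); z_β = 1.282 (power 90% → β = 0.1).
n = (3.523 × 57.7 / 37.9)² = 28.77
Round up: n = 29.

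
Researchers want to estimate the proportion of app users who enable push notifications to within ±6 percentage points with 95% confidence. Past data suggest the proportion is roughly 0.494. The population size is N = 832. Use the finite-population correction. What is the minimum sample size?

For a proportion with margin E = 0.06 at 95% confidence, z = 1.960.
n = p̂(1−p̂)(z/E)² = 0.494 × 0.506 × (1.960/0.06)² = 266.74 — call this n₀.
Finite-population correction with N = 832: n = n₀ / (1 + (n₀−1)/N) = 266.74 / 1.319 = 202.23
Round up: n = 203.

203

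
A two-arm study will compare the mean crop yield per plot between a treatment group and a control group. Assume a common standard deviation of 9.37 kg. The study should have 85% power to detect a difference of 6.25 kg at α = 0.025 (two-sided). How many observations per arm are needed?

49 per group

For two equal groups, n per group = 2·((z_{α/2} + z_β)·σ/δ)².
z_{α/2} = 2.241; z_β = 1.036 (power 85%).
n = 2 × (3.277 × 9.37 / 6.25)² = 2 × 24.14 = 48.28
Round up: n = 49 per group.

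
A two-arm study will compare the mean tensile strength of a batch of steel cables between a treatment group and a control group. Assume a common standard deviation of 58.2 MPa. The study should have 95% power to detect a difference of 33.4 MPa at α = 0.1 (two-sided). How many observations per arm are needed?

66 per group

For two equal groups, n per group = 2·((z_{α/2} + z_β)·σ/δ)².
z_{α/2} = 1.645; z_β = 1.645 (power 95%).
n = 2 × (3.290 × 58.2 / 33.4)² = 2 × 32.87 = 65.74
Round up: n = 66 per group.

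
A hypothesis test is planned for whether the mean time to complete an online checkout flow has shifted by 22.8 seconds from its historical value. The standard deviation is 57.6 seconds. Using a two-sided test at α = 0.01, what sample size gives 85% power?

n = 84

For a one-sample z-test, n = ((z_{α/2} + z_β)·σ/δ)².
z_{α/2} = 2.576 (two-sided α = 0.01); z_β = 1.036 (power 85% → β = 0.15).
n = (3.612 × 57.6 / 22.8)² = 83.27
Round up: n = 84.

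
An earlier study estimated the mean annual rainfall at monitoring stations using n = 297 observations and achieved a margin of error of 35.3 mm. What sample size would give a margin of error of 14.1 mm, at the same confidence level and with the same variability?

n = 1862

Margin of error scales as 1/√n, so n₂ = n₁·(E₁/E₂)².
n₂ = 297 × (35.3/14.1)² = 297 × 6.268 = 1861.60
Round up: n₂ = 1862.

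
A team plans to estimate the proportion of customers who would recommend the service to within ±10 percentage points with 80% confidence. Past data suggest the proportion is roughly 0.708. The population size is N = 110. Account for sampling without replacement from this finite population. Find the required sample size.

For a proportion with margin E = 0.1 at 80% confidence, z = 1.282.
n = p̂(1−p̂)(z/E)² = 0.708 × 0.292 × (1.282/0.1)² = 33.98 — call this n₀.
Finite-population correction with N = 110: n = n₀ / (1 + (n₀−1)/N) = 33.98 / 1.3 = 26.14
Round up: n = 27.

n = 27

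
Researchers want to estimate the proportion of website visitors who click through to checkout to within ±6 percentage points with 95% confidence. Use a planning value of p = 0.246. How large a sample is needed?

For a proportion with margin E = 0.06 at 95% confidence, z = 1.960.
n = p̂(1−p̂)(z/E)² = 0.246 × 0.754 × (1.960/0.06)² = 197.93
Round up: n = 198.

198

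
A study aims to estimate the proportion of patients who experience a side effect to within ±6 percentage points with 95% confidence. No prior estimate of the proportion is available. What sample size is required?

For a proportion with margin E = 0.06 at 95% confidence, z = 1.960.
With no prior estimate, use p = 0.5, which maximizes p(1−p) at 0.25.
n = 0.25 × (z/E)² = 0.25 × (1.960/0.06)² = 266.78
Round up: n = 267.

267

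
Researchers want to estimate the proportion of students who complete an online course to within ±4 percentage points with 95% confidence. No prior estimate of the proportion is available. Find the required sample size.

601

For a proportion with margin E = 0.04 at 95% confidence, z = 1.960.
With no prior estimate, use p = 0.5, which maximizes p(1−p) at 0.25.
n = 0.25 × (z/E)² = 0.25 × (1.960/0.04)² = 600.25
Round up: n = 601.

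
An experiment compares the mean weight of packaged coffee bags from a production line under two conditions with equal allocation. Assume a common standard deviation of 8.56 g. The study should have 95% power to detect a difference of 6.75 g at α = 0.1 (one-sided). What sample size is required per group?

For two equal groups, n per group = 2·((z_α + z_β)·σ/δ)².
z_α = 1.282; z_β = 1.645 (power 95%).
n = 2 × (2.927 × 8.56 / 6.75)² = 2 × 13.78 = 27.56
Round up: n = 28 per group.

28 per group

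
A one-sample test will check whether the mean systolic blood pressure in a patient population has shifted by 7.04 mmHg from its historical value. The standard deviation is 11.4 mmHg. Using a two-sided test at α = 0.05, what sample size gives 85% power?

For a one-sample z-test, n = ((z_{α/2} + z_β)·σ/δ)².
z_{α/2} = 1.960 (two-sided α = 0.05); z_β = 1.036 (power 85% → β = 0.15).
n = (2.996 × 11.4 / 7.04)² = 23.54
Round up: n = 24.

24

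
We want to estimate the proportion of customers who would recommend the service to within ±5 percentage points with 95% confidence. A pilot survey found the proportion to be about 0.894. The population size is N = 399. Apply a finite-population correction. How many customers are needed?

107

For a proportion with margin E = 0.05 at 95% confidence, z = 1.960.
n = p̂(1−p̂)(z/E)² = 0.894 × 0.106 × (1.960/0.05)² = 145.62 — call this n₀.
Finite-population correction with N = 399: n = n₀ / (1 + (n₀−1)/N) = 145.62 / 1.362 = 106.92
Round up: n = 107.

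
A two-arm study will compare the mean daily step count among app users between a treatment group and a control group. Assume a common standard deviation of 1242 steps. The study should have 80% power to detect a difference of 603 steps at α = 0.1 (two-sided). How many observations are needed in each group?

For two equal groups, n per group = 2·((z_{α/2} + z_β)·σ/δ)².
z_{α/2} = 1.645; z_β = 0.842 (power 80%).
n = 2 × (2.487 × 1242 / 603)² = 2 × 26.24 = 52.48
Round up: n = 53 per group.

53 per group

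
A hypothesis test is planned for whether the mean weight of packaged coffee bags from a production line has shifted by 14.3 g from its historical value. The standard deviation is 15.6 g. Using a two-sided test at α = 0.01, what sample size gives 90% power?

18

For a one-sample z-test, n = ((z_{α/2} + z_β)·σ/δ)².
z_{α/2} = 2.576 (two-sided α = 0.01); z_β = 1.282 (power 90% → β = 0.1).
n = (3.858 × 15.6 / 14.3)² = 17.71
Round up: n = 18.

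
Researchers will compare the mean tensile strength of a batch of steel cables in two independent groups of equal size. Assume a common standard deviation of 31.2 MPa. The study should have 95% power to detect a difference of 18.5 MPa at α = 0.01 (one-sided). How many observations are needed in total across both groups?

For two equal groups, n per group = 2·((z_α + z_β)·σ/δ)².
z_α = 2.326; z_β = 1.645 (power 95%).
n = 2 × (3.971 × 31.2 / 18.5)² = 2 × 44.85 = 89.70
Round up: n = 90 per group.
Total across both groups: 2 × 90 = 180.

180 total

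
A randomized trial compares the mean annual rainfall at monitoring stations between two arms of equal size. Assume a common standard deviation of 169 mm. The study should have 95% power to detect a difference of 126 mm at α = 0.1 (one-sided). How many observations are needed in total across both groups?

For two equal groups, n per group = 2·((z_α + z_β)·σ/δ)².
z_α = 1.282; z_β = 1.645 (power 95%).
n = 2 × (2.927 × 169 / 126)² = 2 × 15.41 = 30.82
Round up: n = 31 per group.
Total across both groups: 2 × 31 = 62.

62 total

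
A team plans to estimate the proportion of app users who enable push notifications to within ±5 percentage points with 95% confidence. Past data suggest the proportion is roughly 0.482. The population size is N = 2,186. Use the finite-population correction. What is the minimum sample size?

For a proportion with margin E = 0.05 at 95% confidence, z = 1.960.
n = p̂(1−p̂)(z/E)² = 0.482 × 0.518 × (1.960/0.05)² = 383.66 — call this n₀.
Finite-population correction with N = 2,186: n = n₀ / (1 + (n₀−1)/N) = 383.66 / 1.175 = 326.52
Round up: n = 327.

327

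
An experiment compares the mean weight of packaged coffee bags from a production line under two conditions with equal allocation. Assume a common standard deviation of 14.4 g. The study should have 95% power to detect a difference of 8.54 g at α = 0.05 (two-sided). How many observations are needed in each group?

For two equal groups, n per group = 2·((z_{α/2} + z_β)·σ/δ)².
z_{α/2} = 1.960; z_β = 1.645 (power 95%).
n = 2 × (3.605 × 14.4 / 8.54)² = 2 × 36.95 = 73.90
Round up: n = 74 per group.

74 per group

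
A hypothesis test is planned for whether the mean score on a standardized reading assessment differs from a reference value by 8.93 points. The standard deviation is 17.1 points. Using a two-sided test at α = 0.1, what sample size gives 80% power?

For a one-sample z-test, n = ((z_{α/2} + z_β)·σ/δ)².
z_{α/2} = 1.645 (two-sided α = 0.1); z_β = 0.842 (power 80% → β = 0.2).
n = (2.487 × 17.1 / 8.93)² = 22.68
Round up: n = 23.

23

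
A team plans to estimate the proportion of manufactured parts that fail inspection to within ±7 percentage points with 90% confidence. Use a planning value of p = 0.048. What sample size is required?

For a proportion with margin E = 0.07 at 90% confidence, z = 1.645.
n = p̂(1−p̂)(z/E)² = 0.048 × 0.952 × (1.645/0.07)² = 25.24
Round up: n = 26.

26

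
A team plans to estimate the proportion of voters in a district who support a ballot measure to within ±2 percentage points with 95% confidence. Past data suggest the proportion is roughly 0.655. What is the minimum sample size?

2171

For a proportion with margin E = 0.02 at 95% confidence, z = 1.960.
n = p̂(1−p̂)(z/E)² = 0.655 × 0.345 × (1.960/0.02)² = 2170.26
Round up: n = 2171.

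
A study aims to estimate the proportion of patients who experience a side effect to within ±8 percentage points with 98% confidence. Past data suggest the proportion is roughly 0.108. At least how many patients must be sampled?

n = 82

For a proportion with margin E = 0.08 at 98% confidence, z = 2.326.
n = p̂(1−p̂)(z/E)² = 0.108 × 0.892 × (2.326/0.08)² = 81.44
Round up: n = 82.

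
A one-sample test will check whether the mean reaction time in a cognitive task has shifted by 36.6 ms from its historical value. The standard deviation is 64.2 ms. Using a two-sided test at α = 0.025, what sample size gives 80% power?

n = 30

For a one-sample z-test, n = ((z_{α/2} + z_β)·σ/δ)².
z_{α/2} = 2.241 (two-sided α = 0.025); z_β = 0.842 (power 80% → β = 0.2).
n = (3.083 × 64.2 / 36.6)² = 29.25
Round up: n = 30.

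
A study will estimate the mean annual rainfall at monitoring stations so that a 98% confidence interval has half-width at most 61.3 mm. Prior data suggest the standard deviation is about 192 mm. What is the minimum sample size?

54

For a mean, the margin of error is E = z·σ/√n, so n = (zσ/E)².
At 98% confidence, z = 2.326.
n = (2.326 × 192 / 61.3)² = 53.08
Round up: n = 54.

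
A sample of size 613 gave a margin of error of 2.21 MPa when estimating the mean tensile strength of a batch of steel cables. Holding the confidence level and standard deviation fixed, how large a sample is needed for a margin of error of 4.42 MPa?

n = 154

Margin of error scales as 1/√n, so n₂ = n₁·(E₁/E₂)².
n₂ = 613 × (2.21/4.42)² = 613 × 0.25 = 153.25
Round up: n₂ = 154.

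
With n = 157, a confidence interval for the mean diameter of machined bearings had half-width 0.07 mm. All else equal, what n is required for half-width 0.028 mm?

Margin of error scales as 1/√n, so n₂ = n₁·(E₁/E₂)².
n₂ = 157 × (0.07/0.028)² = 157 × 6.25 = 981.25
Round up: n₂ = 982.

982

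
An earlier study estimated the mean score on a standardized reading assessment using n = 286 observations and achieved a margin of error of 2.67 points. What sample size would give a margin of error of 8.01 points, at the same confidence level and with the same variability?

Margin of error scales as 1/√n, so n₂ = n₁·(E₁/E₂)².
n₂ = 286 × (2.67/8.01)² = 286 × 0.1111 = 31.77
Round up: n₂ = 32.

n = 32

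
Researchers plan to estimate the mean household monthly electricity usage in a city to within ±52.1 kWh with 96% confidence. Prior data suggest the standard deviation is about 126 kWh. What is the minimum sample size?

25

For a mean, the margin of error is E = z·σ/√n, so n = (zσ/E)².
At 96% confidence, z = 2.054.
n = (2.054 × 126 / 52.1)² = 24.68
Round up: n = 25.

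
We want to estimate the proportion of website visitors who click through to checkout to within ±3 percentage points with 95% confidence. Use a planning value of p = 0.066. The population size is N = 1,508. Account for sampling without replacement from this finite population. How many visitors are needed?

For a proportion with margin E = 0.03 at 95% confidence, z = 1.960.
n = p̂(1−p̂)(z/E)² = 0.066 × 0.934 × (1.960/0.03)² = 263.12 — call this n₀.
Finite-population correction with N = 1,508: n = n₀ / (1 + (n₀−1)/N) = 263.12 / 1.174 = 224.12
Round up: n = 225.

n = 225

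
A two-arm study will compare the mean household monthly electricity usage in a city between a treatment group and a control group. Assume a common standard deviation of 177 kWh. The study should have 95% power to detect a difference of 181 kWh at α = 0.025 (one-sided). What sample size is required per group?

25 per group

For two equal groups, n per group = 2·((z_α + z_β)·σ/δ)².
z_α = 1.960; z_β = 1.645 (power 95%).
n = 2 × (3.605 × 177 / 181)² = 2 × 12.43 = 24.86
Round up: n = 25 per group.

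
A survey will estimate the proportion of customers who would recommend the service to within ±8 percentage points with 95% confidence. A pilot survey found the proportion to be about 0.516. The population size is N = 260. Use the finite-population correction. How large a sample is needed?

96

For a proportion with margin E = 0.08 at 95% confidence, z = 1.960.
n = p̂(1−p̂)(z/E)² = 0.516 × 0.484 × (1.960/0.08)² = 149.91 — call this n₀.
Finite-population correction with N = 260: n = n₀ / (1 + (n₀−1)/N) = 149.91 / 1.573 = 95.30
Round up: n = 96.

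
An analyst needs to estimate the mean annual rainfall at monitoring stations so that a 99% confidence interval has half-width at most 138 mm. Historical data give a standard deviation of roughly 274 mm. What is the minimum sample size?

For a mean, the margin of error is E = z·σ/√n, so n = (zσ/E)².
At 99% confidence, z = 2.576.
n = (2.576 × 274 / 138)² = 26.16
Round up: n = 27.

27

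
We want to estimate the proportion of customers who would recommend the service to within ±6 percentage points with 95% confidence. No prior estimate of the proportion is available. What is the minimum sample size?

For a proportion with margin E = 0.06 at 95% confidence, z = 1.960.
With no prior estimate, use p = 0.5, which maximizes p(1−p) at 0.25.
n = 0.25 × (z/E)² = 0.25 × (1.960/0.06)² = 266.78
Round up: n = 267.

267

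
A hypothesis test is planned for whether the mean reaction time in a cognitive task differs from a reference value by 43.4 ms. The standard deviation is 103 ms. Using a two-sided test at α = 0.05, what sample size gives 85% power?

For a one-sample z-test, n = ((z_{α/2} + z_β)·σ/δ)².
z_{α/2} = 1.960 (two-sided α = 0.05); z_β = 1.036 (power 85% → β = 0.15).
n = (2.996 × 103 / 43.4)² = 50.56
Round up: n = 51.

51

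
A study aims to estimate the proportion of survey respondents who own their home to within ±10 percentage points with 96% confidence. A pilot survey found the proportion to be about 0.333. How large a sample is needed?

94

For a proportion with margin E = 0.1 at 96% confidence, z = 2.054.
n = p̂(1−p̂)(z/E)² = 0.333 × 0.667 × (2.054/0.1)² = 93.71
Round up: n = 94.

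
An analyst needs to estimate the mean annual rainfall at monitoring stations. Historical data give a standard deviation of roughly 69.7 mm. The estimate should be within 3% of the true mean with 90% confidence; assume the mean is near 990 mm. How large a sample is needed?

15

For a mean, the margin of error is E = z·σ/√n, so n = (zσ/E)².
At 90% confidence, z = 1.645.
E = 3% of 990 = 29.7 mm.
n = (1.645 × 69.7 / 29.7)² = 14.90
Round up: n = 15.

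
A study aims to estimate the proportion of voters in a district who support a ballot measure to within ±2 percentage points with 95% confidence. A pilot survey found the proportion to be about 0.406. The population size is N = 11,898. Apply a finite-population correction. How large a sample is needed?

1939

For a proportion with margin E = 0.02 at 95% confidence, z = 1.960.
n = p̂(1−p̂)(z/E)² = 0.406 × 0.594 × (1.960/0.02)² = 2316.14 — call this n₀.
Finite-population correction with N = 11,898: n = n₀ / (1 + (n₀−1)/N) = 2316.14 / 1.195 = 1938.19
Round up: n = 1939.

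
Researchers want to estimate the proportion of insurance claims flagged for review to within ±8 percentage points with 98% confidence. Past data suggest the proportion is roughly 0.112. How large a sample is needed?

85

For a proportion with margin E = 0.08 at 98% confidence, z = 2.326.
n = p̂(1−p̂)(z/E)² = 0.112 × 0.888 × (2.326/0.08)² = 84.08
Round up: n = 85.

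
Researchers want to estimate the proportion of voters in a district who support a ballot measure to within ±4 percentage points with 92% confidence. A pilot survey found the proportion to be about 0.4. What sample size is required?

460

For a proportion with margin E = 0.04 at 92% confidence, z = 1.751.
n = p̂(1−p̂)(z/E)² = 0.4 × 0.6 × (1.751/0.04)² = 459.90
Round up: n = 460.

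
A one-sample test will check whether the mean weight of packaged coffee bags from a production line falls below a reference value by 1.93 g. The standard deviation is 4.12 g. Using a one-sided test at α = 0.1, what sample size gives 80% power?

21

For a one-sample z-test, n = ((z_α + z_β)·σ/δ)².
z_α = 1.282 (one-sided α = 0.1); z_β = 0.842 (power 80% → β = 0.2).
n = (2.124 × 4.12 / 1.93)² = 20.56
Round up: n = 21.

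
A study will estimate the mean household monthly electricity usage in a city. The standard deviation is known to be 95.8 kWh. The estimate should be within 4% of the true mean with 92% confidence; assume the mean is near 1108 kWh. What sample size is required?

15

For a mean, the margin of error is E = z·σ/√n, so n = (zσ/E)².
At 92% confidence, z = 1.751.
E = 4% of 1108 = 44.32 kWh.
n = (1.751 × 95.8 / 44.32)² = 14.33
Round up: n = 15.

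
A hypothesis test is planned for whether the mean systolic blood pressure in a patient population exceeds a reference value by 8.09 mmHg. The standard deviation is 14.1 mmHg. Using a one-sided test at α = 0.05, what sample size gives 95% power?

33

For a one-sample z-test, n = ((z_α + z_β)·σ/δ)².
z_α = 1.645 (one-sided α = 0.05); z_β = 1.645 (power 95% → β = 0.05).
n = (3.290 × 14.1 / 8.09)² = 32.88
Round up: n = 33.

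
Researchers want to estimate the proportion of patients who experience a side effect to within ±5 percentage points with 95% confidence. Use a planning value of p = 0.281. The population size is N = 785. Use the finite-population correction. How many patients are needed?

For a proportion with margin E = 0.05 at 95% confidence, z = 1.960.
n = p̂(1−p̂)(z/E)² = 0.281 × 0.719 × (1.960/0.05)² = 310.46 — call this n₀.
Finite-population correction with N = 785: n = n₀ / (1 + (n₀−1)/N) = 310.46 / 1.394 = 222.71
Round up: n = 223.

223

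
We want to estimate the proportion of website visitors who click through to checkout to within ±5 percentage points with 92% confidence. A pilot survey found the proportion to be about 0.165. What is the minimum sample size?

169

For a proportion with margin E = 0.05 at 92% confidence, z = 1.751.
n = p̂(1−p̂)(z/E)² = 0.165 × 0.835 × (1.751/0.05)² = 168.97
Round up: n = 169.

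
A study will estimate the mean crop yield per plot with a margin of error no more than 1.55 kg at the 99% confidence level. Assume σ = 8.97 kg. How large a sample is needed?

223

For a mean, the margin of error is E = z·σ/√n, so n = (zσ/E)².
At 99% confidence, z = 2.576.
n = (2.576 × 8.97 / 1.55)² = 222.24
Round up: n = 223.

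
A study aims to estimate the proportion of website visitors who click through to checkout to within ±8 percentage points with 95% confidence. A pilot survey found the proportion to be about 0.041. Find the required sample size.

For a proportion with margin E = 0.08 at 95% confidence, z = 1.960.
n = p̂(1−p̂)(z/E)² = 0.041 × 0.959 × (1.960/0.08)² = 23.60
Round up: n = 24.

n = 24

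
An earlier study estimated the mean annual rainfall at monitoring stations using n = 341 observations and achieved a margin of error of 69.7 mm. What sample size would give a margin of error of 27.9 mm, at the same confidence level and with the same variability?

Margin of error scales as 1/√n, so n₂ = n₁·(E₁/E₂)².
n₂ = 341 × (69.7/27.9)² = 341 × 6.241 = 2128.18
Round up: n₂ = 2129.

n = 2129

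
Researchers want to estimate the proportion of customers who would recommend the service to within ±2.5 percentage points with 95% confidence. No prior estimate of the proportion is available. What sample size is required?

n = 1537

For a proportion with margin E = 0.025 at 95% confidence, z = 1.960.
With no prior estimate, use p = 0.5, which maximizes p(1−p) at 0.25.
n = 0.25 × (z/E)² = 0.25 × (1.960/0.025)² = 1536.64
Round up: n = 1537.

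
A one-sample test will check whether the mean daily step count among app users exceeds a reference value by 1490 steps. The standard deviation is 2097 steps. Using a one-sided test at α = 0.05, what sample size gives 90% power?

17

For a one-sample z-test, n = ((z_α + z_β)·σ/δ)².
z_α = 1.645 (one-sided α = 0.05); z_β = 1.282 (power 90% → β = 0.1).
n = (2.927 × 2097 / 1490)² = 16.97
Round up: n = 17.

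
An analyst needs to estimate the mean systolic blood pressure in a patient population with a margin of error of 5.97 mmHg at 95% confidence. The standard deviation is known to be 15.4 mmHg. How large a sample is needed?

26

For a mean, the margin of error is E = z·σ/√n, so n = (zσ/E)².
At 95% confidence, z = 1.960.
n = (1.960 × 15.4 / 5.97)² = 25.56
Round up: n = 26.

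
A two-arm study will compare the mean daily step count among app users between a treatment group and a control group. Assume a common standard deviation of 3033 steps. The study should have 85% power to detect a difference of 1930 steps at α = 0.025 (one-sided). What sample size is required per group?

45 per group

For two equal groups, n per group = 2·((z_α + z_β)·σ/δ)².
z_α = 1.960; z_β = 1.036 (power 85%).
n = 2 × (2.996 × 3033 / 1930)² = 2 × 22.17 = 44.34
Round up: n = 45 per group.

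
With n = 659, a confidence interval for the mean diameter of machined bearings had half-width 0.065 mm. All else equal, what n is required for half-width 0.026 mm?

Margin of error scales as 1/√n, so n₂ = n₁·(E₁/E₂)².
n₂ = 659 × (0.065/0.026)² = 659 × 6.25 = 4118.75
Round up: n₂ = 4119.

4119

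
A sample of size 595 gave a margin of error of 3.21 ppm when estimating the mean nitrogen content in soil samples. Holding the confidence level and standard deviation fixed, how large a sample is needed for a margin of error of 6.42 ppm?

149

Margin of error scales as 1/√n, so n₂ = n₁·(E₁/E₂)².
n₂ = 595 × (3.21/6.42)² = 595 × 0.25 = 148.75
Round up: n₂ = 149.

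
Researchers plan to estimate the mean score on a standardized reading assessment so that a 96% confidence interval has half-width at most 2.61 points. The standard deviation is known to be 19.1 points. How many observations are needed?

226

For a mean, the margin of error is E = z·σ/√n, so n = (zσ/E)².
At 96% confidence, z = 2.054.
n = (2.054 × 19.1 / 2.61)² = 225.94
Round up: n = 226.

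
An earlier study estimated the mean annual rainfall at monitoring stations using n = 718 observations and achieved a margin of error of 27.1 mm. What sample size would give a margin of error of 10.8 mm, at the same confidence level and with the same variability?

Margin of error scales as 1/√n, so n₂ = n₁·(E₁/E₂)².
n₂ = 718 × (27.1/10.8)² = 718 × 6.296 = 4520.53
Round up: n₂ = 4521.

4521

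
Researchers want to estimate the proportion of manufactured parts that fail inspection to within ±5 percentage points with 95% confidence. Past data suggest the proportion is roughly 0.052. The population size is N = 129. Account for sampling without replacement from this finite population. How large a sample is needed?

For a proportion with margin E = 0.05 at 95% confidence, z = 1.960.
n = p̂(1−p̂)(z/E)² = 0.052 × 0.948 × (1.960/0.05)² = 75.75 — call this n₀.
Finite-population correction with N = 129: n = n₀ / (1 + (n₀−1)/N) = 75.75 / 1.579 = 47.97
Round up: n = 48.

48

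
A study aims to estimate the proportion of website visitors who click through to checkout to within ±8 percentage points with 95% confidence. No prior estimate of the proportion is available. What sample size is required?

151

For a proportion with margin E = 0.08 at 95% confidence, z = 1.960.
With no prior estimate, use p = 0.5, which maximizes p(1−p) at 0.25.
n = 0.25 × (z/E)² = 0.25 × (1.960/0.08)² = 150.06
Round up: n = 151.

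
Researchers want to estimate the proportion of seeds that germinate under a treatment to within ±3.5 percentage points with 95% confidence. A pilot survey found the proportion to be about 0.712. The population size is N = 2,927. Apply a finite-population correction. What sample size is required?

For a proportion with margin E = 0.035 at 95% confidence, z = 1.960.
n = p̂(1−p̂)(z/E)² = 0.712 × 0.288 × (1.960/0.035)² = 643.06 — call this n₀.
Finite-population correction with N = 2,927: n = n₀ / (1 + (n₀−1)/N) = 643.06 / 1.219 = 527.53
Round up: n = 528.

528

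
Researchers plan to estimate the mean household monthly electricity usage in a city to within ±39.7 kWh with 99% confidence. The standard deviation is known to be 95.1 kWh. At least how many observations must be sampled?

39

For a mean, the margin of error is E = z·σ/√n, so n = (zσ/E)².
At 99% confidence, z = 2.576.
n = (2.576 × 95.1 / 39.7)² = 38.08
Round up: n = 39.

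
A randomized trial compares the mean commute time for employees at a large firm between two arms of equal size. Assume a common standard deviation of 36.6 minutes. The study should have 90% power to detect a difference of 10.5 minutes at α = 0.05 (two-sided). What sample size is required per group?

256 per group

For two equal groups, n per group = 2·((z_{α/2} + z_β)·σ/δ)².
z_{α/2} = 1.960; z_β = 1.282 (power 90%).
n = 2 × (3.242 × 36.6 / 10.5)² = 2 × 127.71 = 255.42
Round up: n = 256 per group.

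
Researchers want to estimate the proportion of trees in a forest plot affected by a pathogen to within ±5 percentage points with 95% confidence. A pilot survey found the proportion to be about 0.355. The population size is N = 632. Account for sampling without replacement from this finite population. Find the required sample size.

n = 227

For a proportion with margin E = 0.05 at 95% confidence, z = 1.960.
n = p̂(1−p̂)(z/E)² = 0.355 × 0.645 × (1.960/0.05)² = 351.85 — call this n₀.
Finite-population correction with N = 632: n = n₀ / (1 + (n₀−1)/N) = 351.85 / 1.555 = 226.27
Round up: n = 227.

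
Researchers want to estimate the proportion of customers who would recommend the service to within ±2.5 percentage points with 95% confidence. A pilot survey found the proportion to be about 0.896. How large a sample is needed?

For a proportion with margin E = 0.025 at 95% confidence, z = 1.960.
n = p̂(1−p̂)(z/E)² = 0.896 × 0.104 × (1.960/0.025)² = 572.76
Round up: n = 573.

573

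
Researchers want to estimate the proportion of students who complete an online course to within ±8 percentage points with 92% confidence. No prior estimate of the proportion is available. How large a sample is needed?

For a proportion with margin E = 0.08 at 92% confidence, z = 1.751.
With no prior estimate, use p = 0.5, which maximizes p(1−p) at 0.25.
n = 0.25 × (z/E)² = 0.25 × (1.751/0.08)² = 119.77
Round up: n = 120.

120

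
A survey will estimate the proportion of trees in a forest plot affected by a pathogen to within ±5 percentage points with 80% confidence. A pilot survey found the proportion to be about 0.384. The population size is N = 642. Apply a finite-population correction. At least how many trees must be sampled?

n = 126

For a proportion with margin E = 0.05 at 80% confidence, z = 1.282.
n = p̂(1−p̂)(z/E)² = 0.384 × 0.616 × (1.282/0.05)² = 155.51 — call this n₀.
Finite-population correction with N = 642: n = n₀ / (1 + (n₀−1)/N) = 155.51 / 1.241 = 125.31
Round up: n = 126.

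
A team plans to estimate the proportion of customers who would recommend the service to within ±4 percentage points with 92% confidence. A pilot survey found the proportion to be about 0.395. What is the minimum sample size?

For a proportion with margin E = 0.04 at 92% confidence, z = 1.751.
n = p̂(1−p̂)(z/E)² = 0.395 × 0.605 × (1.751/0.04)² = 457.94
Round up: n = 458.

458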